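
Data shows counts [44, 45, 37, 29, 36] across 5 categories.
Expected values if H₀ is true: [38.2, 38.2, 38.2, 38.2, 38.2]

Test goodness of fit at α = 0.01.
Chi-square goodness of fit test:
H₀: observed counts match expected distribution
H₁: observed counts differ from expected distribution
df = k - 1 = 4
χ² = Σ(O - E)²/E
   = (44 - 38.2)²/38.2 + (45 - 38.2)²/38.2 + (37 - 38.2)²/38.2 + (29 - 38.2)²/38.2 + (36 - 38.2)²/38.2
   = 0.881 + 1.210 + 0.038 + 2.216 + 0.127
   = 4.47
p-value = 0.3460

Since p-value > α = 0.01, we fail to reject H₀.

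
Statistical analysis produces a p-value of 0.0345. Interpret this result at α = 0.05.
Since p = 0.0345 < α = 0.05, reject H₀.
There is sufficient evidence to reject the null hypothesis; the result is statistically significant at the 0.05 level.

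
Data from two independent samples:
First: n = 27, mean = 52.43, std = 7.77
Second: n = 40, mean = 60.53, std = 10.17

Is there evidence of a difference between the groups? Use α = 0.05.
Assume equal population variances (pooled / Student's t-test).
Student's two-sample t-test (equal variances):
H₀: μ₁ = μ₂
H₁: μ₁ ≠ μ₂
df = n₁ + n₂ - 2 = 65
Pooled variance s_p² = [(n₁-1)s₁² + (n₂-1)s₂²] / (n₁ + n₂ - 2) = [(26)(7.77²) + (39)(10.17²)] / 65 = 86.2065
SE = √(s_p²(1/n₁ + 1/n₂)) = √(86.2065 × (1/27 + 1/40)) = 2.3126
t = (x̄₁ - x̄₂) / SE = (52.43 - 60.53) / 2.3126 = -8.10 / 2.3126 = -3.503
p-value = 0.0008

Since p-value < α = 0.05, we reject H₀.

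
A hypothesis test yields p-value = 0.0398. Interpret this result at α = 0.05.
Since p = 0.0398 < α = 0.05, reject H₀.
There is sufficient evidence to reject the null hypothesis; the result is statistically significant at the 0.05 level.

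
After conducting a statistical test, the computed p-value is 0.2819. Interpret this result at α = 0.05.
Since p = 0.2819 > α = 0.05, fail to reject H₀.
There is insufficient evidence to reject the null hypothesis; the result is not statistically significant at the 0.05 level.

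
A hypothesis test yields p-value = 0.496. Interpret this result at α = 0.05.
Since p = 0.496 > α = 0.05, fail to reject H₀.
There is insufficient evidence to reject the null hypothesis; the result is not statistically significant at the 0.05 level.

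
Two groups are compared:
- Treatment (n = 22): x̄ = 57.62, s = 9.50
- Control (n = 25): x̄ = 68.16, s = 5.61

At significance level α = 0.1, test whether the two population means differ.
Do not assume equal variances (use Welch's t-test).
Welch's two-sample t-test:
H₀: μ₁ = μ₂
H₁: μ₁ ≠ μ₂
s₁²/n₁ = 9.50²/22 = 4.1023,  s₂²/n₂ = 5.61²/25 = 1.2589
SE = √(s₁²/n₁ + s₂²/n₂) = √(4.1023 + 1.2589) = 2.3154
df (Welch-Satterthwaite) = (s₁²/n₁ + s₂²/n₂)² / [(s₁²/n₁)²/(n₁-1) + (s₂²/n₂)²/(n₂-1)] ≈ 33.14
t = (x̄₁ - x̄₂) / SE = (57.62 - 68.16) / 2.3154 = -10.54 / 2.3154 = -4.552
p-value = 0.0001

Since p-value < α = 0.1, we reject H₀.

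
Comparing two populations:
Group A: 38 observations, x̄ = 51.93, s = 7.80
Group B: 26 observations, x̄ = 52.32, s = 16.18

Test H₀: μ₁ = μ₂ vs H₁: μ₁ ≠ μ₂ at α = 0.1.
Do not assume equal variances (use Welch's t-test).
Welch's two-sample t-test:
H₀: μ₁ = μ₂
H₁: μ₁ ≠ μ₂
s₁²/n₁ = 7.80²/38 = 1.6011,  s₂²/n₂ = 16.18²/26 = 10.0689
SE = √(s₁²/n₁ + s₂²/n₂) = √(1.6011 + 10.0689) = 3.4161
df (Welch-Satterthwaite) = (s₁²/n₁ + s₂²/n₂)² / [(s₁²/n₁)²/(n₁-1) + (s₂²/n₂)²/(n₂-1)] ≈ 33.02
t = (x̄₁ - x̄₂) / SE = (51.93 - 52.32) / 3.4161 = -0.39 / 3.4161 = -0.114
p-value = 0.9098

Since p-value > α = 0.1, we fail to reject H₀.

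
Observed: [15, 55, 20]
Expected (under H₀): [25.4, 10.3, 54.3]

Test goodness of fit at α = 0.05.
Chi-square goodness of fit test:
H₀: observed counts match expected distribution
H₁: observed counts differ from expected distribution
df = k - 1 = 2
χ² = Σ(O - E)²/E
   = (15 - 25.4)²/25.4 + (55 - 10.3)²/10.3 + (20 - 54.3)²/54.3
   = 4.258 + 193.989 + 21.666
   = 219.91
p-value < 0.0001

Since p-value < α = 0.05, we reject H₀.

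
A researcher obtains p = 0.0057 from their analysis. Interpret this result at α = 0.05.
Since p = 0.0057 < α = 0.05, reject H₀.
There is sufficient evidence to reject the null hypothesis; the result is statistically significant at the 0.05 level.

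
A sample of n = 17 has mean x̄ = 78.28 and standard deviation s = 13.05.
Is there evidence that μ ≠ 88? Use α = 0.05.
One-sample t-test:
H₀: μ = 88
H₁: μ ≠ 88
df = n - 1 = 16
t = (x̄ - μ₀) / (s/√n) = (78.28 - 88) / (13.05/√17) = -3.071
p-value = 0.0073

Since p-value < α = 0.05, we reject H₀.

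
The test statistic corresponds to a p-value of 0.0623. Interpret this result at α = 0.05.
Since p = 0.0623 > α = 0.05, fail to reject H₀.
There is insufficient evidence to reject the null hypothesis; the result is not statistically significant at the 0.05 level.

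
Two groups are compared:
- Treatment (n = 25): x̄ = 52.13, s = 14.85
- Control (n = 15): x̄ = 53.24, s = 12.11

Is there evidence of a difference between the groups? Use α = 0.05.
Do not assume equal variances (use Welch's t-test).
Welch's two-sample t-test:
H₀: μ₁ = μ₂
H₁: μ₁ ≠ μ₂
s₁²/n₁ = 14.85²/25 = 8.8209,  s₂²/n₂ = 12.11²/15 = 9.7768
SE = √(s₁²/n₁ + s₂²/n₂) = √(8.8209 + 9.7768) = 4.3125
df (Welch-Satterthwaite) = (s₁²/n₁ + s₂²/n₂)² / [(s₁²/n₁)²/(n₁-1) + (s₂²/n₂)²/(n₂-1)] ≈ 34.35
t = (x̄₁ - x̄₂) / SE = (52.13 - 53.24) / 4.3125 = -1.11 / 4.3125 = -0.257
p-value = 0.7984

Since p-value > α = 0.05, we fail to reject H₀.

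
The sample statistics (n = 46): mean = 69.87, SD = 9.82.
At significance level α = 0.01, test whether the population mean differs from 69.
One-sample t-test:
H₀: μ = 69
H₁: μ ≠ 69
df = n - 1 = 45
t = (x̄ - μ₀) / (s/√n) = (69.87 - 69) / (9.82/√46) = 0.601
p-value = 0.5509

Since p-value > α = 0.01, we fail to reject H₀.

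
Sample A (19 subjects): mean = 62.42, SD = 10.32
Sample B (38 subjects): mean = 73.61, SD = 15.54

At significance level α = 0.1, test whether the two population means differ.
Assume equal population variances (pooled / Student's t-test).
Student's two-sample t-test (equal variances):
H₀: μ₁ = μ₂
H₁: μ₁ ≠ μ₂
df = n₁ + n₂ - 2 = 55
Pooled variance s_p² = [(n₁-1)s₁² + (n₂-1)s₂²] / (n₁ + n₂ - 2) = [(18)(10.32²) + (37)(15.54²)] / 55 = 197.3133
SE = √(s_p²(1/n₁ + 1/n₂)) = √(197.3133 × (1/19 + 1/38)) = 3.9468
t = (x̄₁ - x̄₂) / SE = (62.42 - 73.61) / 3.9468 = -11.19 / 3.9468 = -2.835
p-value = 0.0064

Since p-value < α = 0.1, we reject H₀.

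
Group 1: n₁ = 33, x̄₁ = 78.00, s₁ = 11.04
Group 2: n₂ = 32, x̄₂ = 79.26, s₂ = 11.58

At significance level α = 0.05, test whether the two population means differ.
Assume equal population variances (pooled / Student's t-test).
Student's two-sample t-test (equal variances):
H₀: μ₁ = μ₂
H₁: μ₁ ≠ μ₂
df = n₁ + n₂ - 2 = 63
Pooled variance s_p² = [(n₁-1)s₁² + (n₂-1)s₂²] / (n₁ + n₂ - 2) = [(32)(11.04²) + (31)(11.58²)] / 63 = 127.8921
SE = √(s_p²(1/n₁ + 1/n₂)) = √(127.8921 × (1/33 + 1/32)) = 2.8057
t = (x̄₁ - x̄₂) / SE = (78.00 - 79.26) / 2.8057 = -1.26 / 2.8057 = -0.449
p-value = 0.6549

Since p-value > α = 0.05, we fail to reject H₀.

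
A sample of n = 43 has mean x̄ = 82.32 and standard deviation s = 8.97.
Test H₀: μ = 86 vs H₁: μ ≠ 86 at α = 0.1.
One-sample t-test:
H₀: μ = 86
H₁: μ ≠ 86
df = n - 1 = 42
t = (x̄ - μ₀) / (s/√n) = (82.32 - 86) / (8.97/√43) = -2.690
p-value = 0.0102

Since p-value < α = 0.1, we reject H₀.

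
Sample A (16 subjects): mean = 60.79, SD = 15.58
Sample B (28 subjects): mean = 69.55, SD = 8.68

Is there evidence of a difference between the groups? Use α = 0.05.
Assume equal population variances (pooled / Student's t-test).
Student's two-sample t-test (equal variances):
H₀: μ₁ = μ₂
H₁: μ₁ ≠ μ₂
df = n₁ + n₂ - 2 = 42
Pooled variance s_p² = [(n₁-1)s₁² + (n₂-1)s₂²] / (n₁ + n₂ - 2) = [(15)(15.58²) + (27)(8.68²)] / 42 = 135.1260
SE = √(s_p²(1/n₁ + 1/n₂)) = √(135.1260 × (1/16 + 1/28)) = 3.6430
t = (x̄₁ - x̄₂) / SE = (60.79 - 69.55) / 3.6430 = -8.76 / 3.6430 = -2.405
p-value = 0.0207

Since p-value < α = 0.05, we reject H₀.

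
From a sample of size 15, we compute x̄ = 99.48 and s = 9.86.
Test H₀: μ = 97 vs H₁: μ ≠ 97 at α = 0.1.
One-sample t-test:
H₀: μ = 97
H₁: μ ≠ 97
df = n - 1 = 14
t = (x̄ - μ₀) / (s/√n) = (99.48 - 97) / (9.86/√15) = 0.974
p-value = 0.3465

Since p-value > α = 0.1, we fail to reject H₀.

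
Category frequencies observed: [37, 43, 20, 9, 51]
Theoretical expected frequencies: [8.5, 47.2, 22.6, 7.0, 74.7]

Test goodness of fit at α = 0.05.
Chi-square goodness of fit test:
H₀: observed counts match expected distribution
H₁: observed counts differ from expected distribution
df = k - 1 = 4
χ² = Σ(O - E)²/E
   = (37 - 8.5)²/8.5 + (43 - 47.2)²/47.2 + (20 - 22.6)²/22.6 + (9 - 7.0)²/7.0 + (51 - 74.7)²/74.7
   = 95.559 + 0.374 + 0.299 + 0.571 + 7.519
   = 104.32
p-value < 0.0001

Since p-value < α = 0.05, we reject H₀.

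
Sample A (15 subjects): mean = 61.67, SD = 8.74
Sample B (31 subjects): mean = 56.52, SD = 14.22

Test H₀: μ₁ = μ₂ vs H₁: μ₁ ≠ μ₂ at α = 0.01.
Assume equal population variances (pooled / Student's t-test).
Student's two-sample t-test (equal variances):
H₀: μ₁ = μ₂
H₁: μ₁ ≠ μ₂
df = n₁ + n₂ - 2 = 44
Pooled variance s_p² = [(n₁-1)s₁² + (n₂-1)s₂²] / (n₁ + n₂ - 2) = [(14)(8.74²) + (30)(14.22²)] / 44 = 162.1745
SE = √(s_p²(1/n₁ + 1/n₂)) = √(162.1745 × (1/15 + 1/31)) = 4.0054
t = (x̄₁ - x̄₂) / SE = (61.67 - 56.52) / 4.0054 = 5.15 / 4.0054 = 1.286
p-value = 0.2052

Since p-value > α = 0.01, we fail to reject H₀.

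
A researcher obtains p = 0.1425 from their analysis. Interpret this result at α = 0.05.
Since p = 0.1425 > α = 0.05, fail to reject H₀.
There is insufficient evidence to reject the null hypothesis; the result is not statistically significant at the 0.05 level.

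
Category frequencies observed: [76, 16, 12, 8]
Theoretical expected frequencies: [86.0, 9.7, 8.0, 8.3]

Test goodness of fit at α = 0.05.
Chi-square goodness of fit test:
H₀: observed counts match expected distribution
H₁: observed counts differ from expected distribution
df = k - 1 = 3
χ² = Σ(O - E)²/E
   = (76 - 86.0)²/86.0 + (16 - 9.7)²/9.7 + (12 - 8.0)²/8.0 + (8 - 8.3)²/8.3
   = 1.163 + 4.092 + 2.000 + 0.011
   = 7.27
p-value = 0.0639

Since p-value > α = 0.05, we fail to reject H₀.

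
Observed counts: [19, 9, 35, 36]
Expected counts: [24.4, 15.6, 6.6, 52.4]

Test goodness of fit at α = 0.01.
Chi-square goodness of fit test:
H₀: observed counts match expected distribution
H₁: observed counts differ from expected distribution
df = k - 1 = 3
χ² = Σ(O - E)²/E
   = (19 - 24.4)²/24.4 + (9 - 15.6)²/15.6 + (35 - 6.6)²/6.6 + (36 - 52.4)²/52.4
   = 1.195 + 2.792 + 122.206 + 5.133
   = 131.33
p-value < 0.0001

Since p-value < α = 0.01, we reject H₀.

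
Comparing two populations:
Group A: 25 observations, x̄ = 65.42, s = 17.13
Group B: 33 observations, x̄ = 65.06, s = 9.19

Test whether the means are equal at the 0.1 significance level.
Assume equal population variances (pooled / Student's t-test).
Student's two-sample t-test (equal variances):
H₀: μ₁ = μ₂
H₁: μ₁ ≠ μ₂
df = n₁ + n₂ - 2 = 56
Pooled variance s_p² = [(n₁-1)s₁² + (n₂-1)s₂²] / (n₁ + n₂ - 2) = [(24)(17.13²) + (32)(9.19²)] / 56 = 174.0193
SE = √(s_p²(1/n₁ + 1/n₂)) = √(174.0193 × (1/25 + 1/33)) = 3.4977
t = (x̄₁ - x̄₂) / SE = (65.42 - 65.06) / 3.4977 = 0.36 / 3.4977 = 0.103
p-value = 0.9184

Since p-value > α = 0.1, we fail to reject H₀.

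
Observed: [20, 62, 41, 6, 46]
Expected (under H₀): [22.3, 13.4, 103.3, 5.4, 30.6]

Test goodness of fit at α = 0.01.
Chi-square goodness of fit test:
H₀: observed counts match expected distribution
H₁: observed counts differ from expected distribution
df = k - 1 = 4
χ² = Σ(O - E)²/E
   = (20 - 22.3)²/22.3 + (62 - 13.4)²/13.4 + (41 - 103.3)²/103.3 + (6 - 5.4)²/5.4 + (46 - 30.6)²/30.6
   = 0.237 + 176.266 + 37.573 + 0.067 + 7.750
   = 221.89
p-value < 0.0001

Since p-value < α = 0.01, we reject H₀.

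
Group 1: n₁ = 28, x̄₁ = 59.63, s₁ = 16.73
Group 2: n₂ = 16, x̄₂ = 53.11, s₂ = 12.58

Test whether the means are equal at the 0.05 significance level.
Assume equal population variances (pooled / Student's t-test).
Student's two-sample t-test (equal variances):
H₀: μ₁ = μ₂
H₁: μ₁ ≠ μ₂
df = n₁ + n₂ - 2 = 42
Pooled variance s_p² = [(n₁-1)s₁² + (n₂-1)s₂²] / (n₁ + n₂ - 2) = [(27)(16.73²) + (15)(12.58²)] / 42 = 236.4513
SE = √(s_p²(1/n₁ + 1/n₂)) = √(236.4513 × (1/28 + 1/16)) = 4.8190
t = (x̄₁ - x̄₂) / SE = (59.63 - 53.11) / 4.8190 = 6.52 / 4.8190 = 1.353
p-value = 0.1833

Since p-value > α = 0.05, we fail to reject H₀.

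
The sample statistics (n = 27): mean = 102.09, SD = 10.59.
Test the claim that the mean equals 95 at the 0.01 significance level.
One-sample t-test:
H₀: μ = 95
H₁: μ ≠ 95
df = n - 1 = 26
t = (x̄ - μ₀) / (s/√n) = (102.09 - 95) / (10.59/√27) = 3.479
p-value = 0.0018

Since p-value < α = 0.01, we reject H₀.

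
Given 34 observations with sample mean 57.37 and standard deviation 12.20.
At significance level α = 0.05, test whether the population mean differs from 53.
One-sample t-test:
H₀: μ = 53
H₁: μ ≠ 53
df = n - 1 = 33
t = (x̄ - μ₀) / (s/√n) = (57.37 - 53) / (12.20/√34) = 2.089
p-value = 0.0445

Since p-value < α = 0.05, we reject H₀.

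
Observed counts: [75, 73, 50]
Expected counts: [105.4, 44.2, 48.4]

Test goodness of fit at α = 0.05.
Chi-square goodness of fit test:
H₀: observed counts match expected distribution
H₁: observed counts differ from expected distribution
df = k - 1 = 2
χ² = Σ(O - E)²/E
   = (75 - 105.4)²/105.4 + (73 - 44.2)²/44.2 + (50 - 48.4)²/48.4
   = 8.768 + 18.766 + 0.053
   = 27.59
p-value < 0.0001

Since p-value < α = 0.05, we reject H₀.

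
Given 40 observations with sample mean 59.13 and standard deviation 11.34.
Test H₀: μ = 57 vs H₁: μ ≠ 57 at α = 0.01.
One-sample t-test:
H₀: μ = 57
H₁: μ ≠ 57
df = n - 1 = 39
t = (x̄ - μ₀) / (s/√n) = (59.13 - 57) / (11.34/√40) = 1.188
p-value = 0.2420

Since p-value > α = 0.01, we fail to reject H₀.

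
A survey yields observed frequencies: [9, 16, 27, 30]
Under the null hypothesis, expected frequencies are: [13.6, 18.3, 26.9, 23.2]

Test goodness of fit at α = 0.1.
Chi-square goodness of fit test:
H₀: observed counts match expected distribution
H₁: observed counts differ from expected distribution
df = k - 1 = 3
χ² = Σ(O - E)²/E
   = (9 - 13.6)²/13.6 + (16 - 18.3)²/18.3 + (27 - 26.9)²/26.9 + (30 - 23.2)²/23.2
   = 1.556 + 0.289 + 0.000 + 1.993
   = 3.84
p-value = 0.2794

Since p-value > α = 0.1, we fail to reject H₀.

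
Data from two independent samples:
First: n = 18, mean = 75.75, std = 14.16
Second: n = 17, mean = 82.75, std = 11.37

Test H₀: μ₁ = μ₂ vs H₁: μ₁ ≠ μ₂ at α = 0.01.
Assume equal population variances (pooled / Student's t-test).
Student's two-sample t-test (equal variances):
H₀: μ₁ = μ₂
H₁: μ₁ ≠ μ₂
df = n₁ + n₂ - 2 = 33
Pooled variance s_p² = [(n₁-1)s₁² + (n₂-1)s₂²] / (n₁ + n₂ - 2) = [(17)(14.16²) + (16)(11.37²)] / 33 = 165.9705
SE = √(s_p²(1/n₁ + 1/n₂)) = √(165.9705 × (1/18 + 1/17)) = 4.3570
t = (x̄₁ - x̄₂) / SE = (75.75 - 82.75) / 4.3570 = -7.00 / 4.3570 = -1.607
p-value = 0.1177

Since p-value > α = 0.01, we fail to reject H₀.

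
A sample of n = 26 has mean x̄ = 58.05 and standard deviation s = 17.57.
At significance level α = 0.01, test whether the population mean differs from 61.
One-sample t-test:
H₀: μ = 61
H₁: μ ≠ 61
df = n - 1 = 25
t = (x̄ - μ₀) / (s/√n) = (58.05 - 61) / (17.57/√26) = -0.856
p-value = 0.4001

Since p-value > α = 0.01, we fail to reject H₀.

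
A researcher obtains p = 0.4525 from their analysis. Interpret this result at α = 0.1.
Since p = 0.4525 > α = 0.1, fail to reject H₀.
There is insufficient evidence to reject the null hypothesis; the result is not statistically significant at the 0.1 level.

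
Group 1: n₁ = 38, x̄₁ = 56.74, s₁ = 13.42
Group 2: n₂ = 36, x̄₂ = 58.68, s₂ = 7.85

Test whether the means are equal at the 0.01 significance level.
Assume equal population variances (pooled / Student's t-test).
Student's two-sample t-test (equal variances):
H₀: μ₁ = μ₂
H₁: μ₁ ≠ μ₂
df = n₁ + n₂ - 2 = 72
Pooled variance s_p² = [(n₁-1)s₁² + (n₂-1)s₂²] / (n₁ + n₂ - 2) = [(37)(13.42²) + (35)(7.85²)] / 72 = 122.5049
SE = √(s_p²(1/n₁ + 1/n₂)) = √(122.5049 × (1/38 + 1/36)) = 2.5742
t = (x̄₁ - x̄₂) / SE = (56.74 - 58.68) / 2.5742 = -1.94 / 2.5742 = -0.754
p-value = 0.4535

Since p-value > α = 0.01, we fail to reject H₀.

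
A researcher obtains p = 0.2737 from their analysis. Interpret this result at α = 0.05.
Since p = 0.2737 > α = 0.05, fail to reject H₀.
There is insufficient evidence to reject the null hypothesis; the result is not statistically significant at the 0.05 level.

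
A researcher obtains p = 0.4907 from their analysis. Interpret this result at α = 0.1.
Since p = 0.4907 > α = 0.1, fail to reject H₀.
There is insufficient evidence to reject the null hypothesis; the result is not statistically significant at the 0.1 level.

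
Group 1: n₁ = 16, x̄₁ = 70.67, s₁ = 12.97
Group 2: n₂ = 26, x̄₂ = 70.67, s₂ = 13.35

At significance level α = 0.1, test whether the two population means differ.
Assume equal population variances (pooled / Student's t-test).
Student's two-sample t-test (equal variances):
H₀: μ₁ = μ₂
H₁: μ₁ ≠ μ₂
df = n₁ + n₂ - 2 = 40
Pooled variance s_p² = [(n₁-1)s₁² + (n₂-1)s₂²] / (n₁ + n₂ - 2) = [(15)(12.97²) + (25)(13.35²)] / 40 = 174.4719
SE = √(s_p²(1/n₁ + 1/n₂)) = √(174.4719 × (1/16 + 1/26)) = 4.1970
t = (x̄₁ - x̄₂) / SE = (70.67 - 70.67) / 4.1970 = 0.00 / 4.1970 = 0.000
p-value = 1.0000

Since p-value > α = 0.1, we fail to reject H₀.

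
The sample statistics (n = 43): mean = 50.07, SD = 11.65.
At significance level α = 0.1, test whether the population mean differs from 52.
One-sample t-test:
H₀: μ = 52
H₁: μ ≠ 52
df = n - 1 = 42
t = (x̄ - μ₀) / (s/√n) = (50.07 - 52) / (11.65/√43) = -1.086
p-value = 0.2835

Since p-value > α = 0.1, we fail to reject H₀.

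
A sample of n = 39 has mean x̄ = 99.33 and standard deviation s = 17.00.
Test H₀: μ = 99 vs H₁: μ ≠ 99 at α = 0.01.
One-sample t-test:
H₀: μ = 99
H₁: μ ≠ 99
df = n - 1 = 38
t = (x̄ - μ₀) / (s/√n) = (99.33 - 99) / (17.00/√39) = 0.121
p-value = 0.9042

Since p-value > α = 0.01, we fail to reject H₀.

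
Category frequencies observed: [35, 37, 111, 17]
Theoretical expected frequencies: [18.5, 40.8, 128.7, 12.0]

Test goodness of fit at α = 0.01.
Chi-square goodness of fit test:
H₀: observed counts match expected distribution
H₁: observed counts differ from expected distribution
df = k - 1 = 3
χ² = Σ(O - E)²/E
   = (35 - 18.5)²/18.5 + (37 - 40.8)²/40.8 + (111 - 128.7)²/128.7 + (17 - 12.0)²/12.0
   = 14.716 + 0.354 + 2.434 + 2.083
   = 19.59
p-value = 0.0002

Since p-value < α = 0.01, we reject H₀.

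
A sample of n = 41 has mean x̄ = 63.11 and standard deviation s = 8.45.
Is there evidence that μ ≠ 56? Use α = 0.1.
One-sample t-test:
H₀: μ = 56
H₁: μ ≠ 56
df = n - 1 = 40
t = (x̄ - μ₀) / (s/√n) = (63.11 - 56) / (8.45/√41) = 5.388
p-value < 0.0001

Since p-value < α = 0.1, we reject H₀.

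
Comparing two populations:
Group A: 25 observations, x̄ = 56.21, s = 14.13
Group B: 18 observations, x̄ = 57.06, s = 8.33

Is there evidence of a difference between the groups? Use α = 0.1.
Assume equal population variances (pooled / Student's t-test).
Student's two-sample t-test (equal variances):
H₀: μ₁ = μ₂
H₁: μ₁ ≠ μ₂
df = n₁ + n₂ - 2 = 41
Pooled variance s_p² = [(n₁-1)s₁² + (n₂-1)s₂²] / (n₁ + n₂ - 2) = [(24)(14.13²) + (17)(8.33²)] / 41 = 145.6433
SE = √(s_p²(1/n₁ + 1/n₂)) = √(145.6433 × (1/25 + 1/18)) = 3.7306
t = (x̄₁ - x̄₂) / SE = (56.21 - 57.06) / 3.7306 = -0.85 / 3.7306 = -0.228
p-value = 0.8209

Since p-value > α = 0.1, we fail to reject H₀.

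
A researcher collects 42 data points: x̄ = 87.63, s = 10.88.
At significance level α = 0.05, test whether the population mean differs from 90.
One-sample t-test:
H₀: μ = 90
H₁: μ ≠ 90
df = n - 1 = 41
t = (x̄ - μ₀) / (s/√n) = (87.63 - 90) / (10.88/√42) = -1.412
p-value = 0.1656

Since p-value > α = 0.05, we fail to reject H₀.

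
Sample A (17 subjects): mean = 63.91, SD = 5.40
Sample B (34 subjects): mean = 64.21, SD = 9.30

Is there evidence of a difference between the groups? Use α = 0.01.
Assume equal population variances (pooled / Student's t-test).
Student's two-sample t-test (equal variances):
H₀: μ₁ = μ₂
H₁: μ₁ ≠ μ₂
df = n₁ + n₂ - 2 = 49
Pooled variance s_p² = [(n₁-1)s₁² + (n₂-1)s₂²] / (n₁ + n₂ - 2) = [(16)(5.40²) + (33)(9.30²)] / 49 = 67.7700
SE = √(s_p²(1/n₁ + 1/n₂)) = √(67.7700 × (1/17 + 1/34)) = 2.4453
t = (x̄₁ - x̄₂) / SE = (63.91 - 64.21) / 2.4453 = -0.30 / 2.4453 = -0.123
p-value = 0.9029

Since p-value > α = 0.01, we fail to reject H₀.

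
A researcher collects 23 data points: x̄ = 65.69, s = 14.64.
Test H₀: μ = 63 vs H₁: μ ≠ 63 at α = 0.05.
One-sample t-test:
H₀: μ = 63
H₁: μ ≠ 63
df = n - 1 = 22
t = (x̄ - μ₀) / (s/√n) = (65.69 - 63) / (14.64/√23) = 0.881
p-value = 0.3877

Since p-value > α = 0.05, we fail to reject H₀.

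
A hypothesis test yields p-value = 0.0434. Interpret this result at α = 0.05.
Since p = 0.0434 < α = 0.05, reject H₀.
There is sufficient evidence to reject the null hypothesis; the result is statistically significant at the 0.05 level.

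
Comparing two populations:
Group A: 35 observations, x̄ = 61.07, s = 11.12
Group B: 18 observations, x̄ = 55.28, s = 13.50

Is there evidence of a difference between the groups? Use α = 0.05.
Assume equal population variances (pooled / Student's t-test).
Student's two-sample t-test (equal variances):
H₀: μ₁ = μ₂
H₁: μ₁ ≠ μ₂
df = n₁ + n₂ - 2 = 51
Pooled variance s_p² = [(n₁-1)s₁² + (n₂-1)s₂²] / (n₁ + n₂ - 2) = [(34)(11.12²) + (17)(13.50²)] / 51 = 143.1863
SE = √(s_p²(1/n₁ + 1/n₂)) = √(143.1863 × (1/35 + 1/18)) = 3.4707
t = (x̄₁ - x̄₂) / SE = (61.07 - 55.28) / 3.4707 = 5.79 / 3.4707 = 1.668
p-value = 0.1014

Since p-value > α = 0.05, we fail to reject H₀.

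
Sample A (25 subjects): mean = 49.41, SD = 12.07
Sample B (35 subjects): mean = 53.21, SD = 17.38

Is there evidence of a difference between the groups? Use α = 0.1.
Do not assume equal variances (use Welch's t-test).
Welch's two-sample t-test:
H₀: μ₁ = μ₂
H₁: μ₁ ≠ μ₂
s₁²/n₁ = 12.07²/25 = 5.8274,  s₂²/n₂ = 17.38²/35 = 8.6304
SE = √(s₁²/n₁ + s₂²/n₂) = √(5.8274 + 8.6304) = 3.8023
df (Welch-Satterthwaite) = (s₁²/n₁ + s₂²/n₂)² / [(s₁²/n₁)²/(n₁-1) + (s₂²/n₂)²/(n₂-1)] ≈ 57.97
t = (x̄₁ - x̄₂) / SE = (49.41 - 53.21) / 3.8023 = -3.80 / 3.8023 = -0.999
p-value = 0.3218

Since p-value > α = 0.1, we fail to reject H₀.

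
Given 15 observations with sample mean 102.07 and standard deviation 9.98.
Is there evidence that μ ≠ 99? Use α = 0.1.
One-sample t-test:
H₀: μ = 99
H₁: μ ≠ 99
df = n - 1 = 14
t = (x̄ - μ₀) / (s/√n) = (102.07 - 99) / (9.98/√15) = 1.191
p-value = 0.2533

Since p-value > α = 0.1, we fail to reject H₀.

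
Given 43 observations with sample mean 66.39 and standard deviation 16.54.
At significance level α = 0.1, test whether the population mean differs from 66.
One-sample t-test:
H₀: μ = 66
H₁: μ ≠ 66
df = n - 1 = 42
t = (x̄ - μ₀) / (s/√n) = (66.39 - 66) / (16.54/√43) = 0.155
p-value = 0.8779

Since p-value > α = 0.1, we fail to reject H₀.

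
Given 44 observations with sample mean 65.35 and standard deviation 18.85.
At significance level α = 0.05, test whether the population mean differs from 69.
One-sample t-test:
H₀: μ = 69
H₁: μ ≠ 69
df = n - 1 = 43
t = (x̄ - μ₀) / (s/√n) = (65.35 - 69) / (18.85/√44) = -1.284
p-value = 0.2059

Since p-value > α = 0.05, we fail to reject H₀.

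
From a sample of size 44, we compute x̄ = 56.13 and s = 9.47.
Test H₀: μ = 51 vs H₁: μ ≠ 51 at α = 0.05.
One-sample t-test:
H₀: μ = 51
H₁: μ ≠ 51
df = n - 1 = 43
t = (x̄ - μ₀) / (s/√n) = (56.13 - 51) / (9.47/√44) = 3.593
p-value = 0.0008

Since p-value < α = 0.05, we reject H₀.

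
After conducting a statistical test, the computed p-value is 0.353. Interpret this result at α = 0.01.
Since p = 0.353 > α = 0.01, fail to reject H₀.
There is insufficient evidence to reject the null hypothesis; the result is not statistically significant at the 0.01 level.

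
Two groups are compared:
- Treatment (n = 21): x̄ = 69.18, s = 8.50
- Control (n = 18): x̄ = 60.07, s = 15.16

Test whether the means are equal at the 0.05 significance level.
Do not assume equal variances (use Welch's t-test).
Welch's two-sample t-test:
H₀: μ₁ = μ₂
H₁: μ₁ ≠ μ₂
s₁²/n₁ = 8.50²/21 = 3.4405,  s₂²/n₂ = 15.16²/18 = 12.7681
SE = √(s₁²/n₁ + s₂²/n₂) = √(3.4405 + 12.7681) = 4.0260
df (Welch-Satterthwaite) = (s₁²/n₁ + s₂²/n₂)² / [(s₁²/n₁)²/(n₁-1) + (s₂²/n₂)²/(n₂-1)] ≈ 25.80
t = (x̄₁ - x̄₂) / SE = (69.18 - 60.07) / 4.0260 = 9.11 / 4.0260 = 2.263
p-value = 0.0323

Since p-value < α = 0.05, we reject H₀.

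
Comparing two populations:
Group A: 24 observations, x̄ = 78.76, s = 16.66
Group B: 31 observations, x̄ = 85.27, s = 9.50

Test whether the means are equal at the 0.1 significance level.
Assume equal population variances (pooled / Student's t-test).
Student's two-sample t-test (equal variances):
H₀: μ₁ = μ₂
H₁: μ₁ ≠ μ₂
df = n₁ + n₂ - 2 = 53
Pooled variance s_p² = [(n₁-1)s₁² + (n₂-1)s₂²] / (n₁ + n₂ - 2) = [(23)(16.66²) + (30)(9.50²)] / 53 = 171.5336
SE = √(s_p²(1/n₁ + 1/n₂)) = √(171.5336 × (1/24 + 1/31)) = 3.5610
t = (x̄₁ - x̄₂) / SE = (78.76 - 85.27) / 3.5610 = -6.51 / 3.5610 = -1.828
p-value = 0.0732

Since p-value < α = 0.1, we reject H₀.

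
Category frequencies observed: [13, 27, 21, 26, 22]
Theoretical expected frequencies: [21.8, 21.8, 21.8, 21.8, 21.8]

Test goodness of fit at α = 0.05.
Chi-square goodness of fit test:
H₀: observed counts match expected distribution
H₁: observed counts differ from expected distribution
df = k - 1 = 4
χ² = Σ(O - E)²/E
   = (13 - 21.8)²/21.8 + (27 - 21.8)²/21.8 + (21 - 21.8)²/21.8 + (26 - 21.8)²/21.8 + (22 - 21.8)²/21.8
   = 3.552 + 1.240 + 0.029 + 0.809 + 0.002
   = 5.63
p-value = 0.2283

Since p-value > α = 0.05, we fail to reject H₀.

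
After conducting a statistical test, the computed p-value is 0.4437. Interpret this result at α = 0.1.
Since p = 0.4437 > α = 0.1, fail to reject H₀.
There is insufficient evidence to reject the null hypothesis; the result is not statistically significant at the 0.1 level.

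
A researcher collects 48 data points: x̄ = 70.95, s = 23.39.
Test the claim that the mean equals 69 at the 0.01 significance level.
One-sample t-test:
H₀: μ = 69
H₁: μ ≠ 69
df = n - 1 = 47
t = (x̄ - μ₀) / (s/√n) = (70.95 - 69) / (23.39/√48) = 0.578
p-value = 0.5663

Since p-value > α = 0.01, we fail to reject H₀.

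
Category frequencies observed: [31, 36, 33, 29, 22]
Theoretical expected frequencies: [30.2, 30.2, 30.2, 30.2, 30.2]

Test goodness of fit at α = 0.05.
Chi-square goodness of fit test:
H₀: observed counts match expected distribution
H₁: observed counts differ from expected distribution
df = k - 1 = 4
χ² = Σ(O - E)²/E
   = (31 - 30.2)²/30.2 + (36 - 30.2)²/30.2 + (33 - 30.2)²/30.2 + (29 - 30.2)²/30.2 + (22 - 30.2)²/30.2
   = 0.021 + 1.114 + 0.260 + 0.048 + 2.226
   = 3.67
p-value = 0.4527

Since p-value > α = 0.05, we fail to reject H₀.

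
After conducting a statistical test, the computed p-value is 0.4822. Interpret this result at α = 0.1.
Since p = 0.4822 > α = 0.1, fail to reject H₀.
There is insufficient evidence to reject the null hypothesis; the result is not statistically significant at the 0.1 level.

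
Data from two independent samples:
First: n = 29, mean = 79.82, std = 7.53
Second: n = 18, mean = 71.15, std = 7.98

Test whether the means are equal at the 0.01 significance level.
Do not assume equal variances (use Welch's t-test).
Welch's two-sample t-test:
H₀: μ₁ = μ₂
H₁: μ₁ ≠ μ₂
s₁²/n₁ = 7.53²/29 = 1.9552,  s₂²/n₂ = 7.98²/18 = 3.5378
SE = √(s₁²/n₁ + s₂²/n₂) = √(1.9552 + 3.5378) = 2.3437
df (Welch-Satterthwaite) = (s₁²/n₁ + s₂²/n₂)² / [(s₁²/n₁)²/(n₁-1) + (s₂²/n₂)²/(n₂-1)] ≈ 34.57
t = (x̄₁ - x̄₂) / SE = (79.82 - 71.15) / 2.3437 = 8.67 / 2.3437 = 3.699
p-value = 0.0007

Since p-value < α = 0.01, we reject H₀.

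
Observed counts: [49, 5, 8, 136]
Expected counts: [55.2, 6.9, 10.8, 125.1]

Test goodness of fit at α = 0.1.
Chi-square goodness of fit test:
H₀: observed counts match expected distribution
H₁: observed counts differ from expected distribution
df = k - 1 = 3
χ² = Σ(O - E)²/E
   = (49 - 55.2)²/55.2 + (5 - 6.9)²/6.9 + (8 - 10.8)²/10.8 + (136 - 125.1)²/125.1
   = 0.696 + 0.523 + 0.726 + 0.950
   = 2.90
p-value = 0.4081

Since p-value > α = 0.1, we fail to reject H₀.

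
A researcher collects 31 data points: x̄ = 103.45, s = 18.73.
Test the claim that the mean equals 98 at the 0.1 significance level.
One-sample t-test:
H₀: μ = 98
H₁: μ ≠ 98
df = n - 1 = 30
t = (x̄ - μ₀) / (s/√n) = (103.45 - 98) / (18.73/√31) = 1.620
p-value = 0.1157

Since p-value > α = 0.1, we fail to reject H₀.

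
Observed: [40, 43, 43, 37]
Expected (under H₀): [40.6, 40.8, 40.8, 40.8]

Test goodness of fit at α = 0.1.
Chi-square goodness of fit test:
H₀: observed counts match expected distribution
H₁: observed counts differ from expected distribution
df = k - 1 = 3
χ² = Σ(O - E)²/E
   = (40 - 40.6)²/40.6 + (43 - 40.8)²/40.8 + (43 - 40.8)²/40.8 + (37 - 40.8)²/40.8
   = 0.009 + 0.119 + 0.119 + 0.354
   = 0.60
p-value = 0.8964

Since p-value > α = 0.1, we fail to reject H₀.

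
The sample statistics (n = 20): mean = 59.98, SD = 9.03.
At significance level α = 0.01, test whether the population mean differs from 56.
One-sample t-test:
H₀: μ = 56
H₁: μ ≠ 56
df = n - 1 = 19
t = (x̄ - μ₀) / (s/√n) = (59.98 - 56) / (9.03/√20) = 1.971
p-value = 0.0635

Since p-value > α = 0.01, we fail to reject H₀.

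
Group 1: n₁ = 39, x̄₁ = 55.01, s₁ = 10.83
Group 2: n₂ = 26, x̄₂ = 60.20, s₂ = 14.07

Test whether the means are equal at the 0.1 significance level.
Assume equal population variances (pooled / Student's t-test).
Student's two-sample t-test (equal variances):
H₀: μ₁ = μ₂
H₁: μ₁ ≠ μ₂
df = n₁ + n₂ - 2 = 63
Pooled variance s_p² = [(n₁-1)s₁² + (n₂-1)s₂²] / (n₁ + n₂ - 2) = [(38)(10.83²) + (25)(14.07²)] / 63 = 149.3032
SE = √(s_p²(1/n₁ + 1/n₂)) = √(149.3032 × (1/39 + 1/26)) = 3.0937
t = (x̄₁ - x̄₂) / SE = (55.01 - 60.20) / 3.0937 = -5.19 / 3.0937 = -1.678
p-value = 0.0984

Since p-value < α = 0.1, we reject H₀.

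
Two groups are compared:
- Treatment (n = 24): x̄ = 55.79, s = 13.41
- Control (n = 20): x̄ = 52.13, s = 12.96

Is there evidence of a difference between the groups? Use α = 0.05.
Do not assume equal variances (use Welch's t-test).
Welch's two-sample t-test:
H₀: μ₁ = μ₂
H₁: μ₁ ≠ μ₂
s₁²/n₁ = 13.41²/24 = 7.4928,  s₂²/n₂ = 12.96²/20 = 8.3981
SE = √(s₁²/n₁ + s₂²/n₂) = √(7.4928 + 8.3981) = 3.9863
df (Welch-Satterthwaite) = (s₁²/n₁ + s₂²/n₂)² / [(s₁²/n₁)²/(n₁-1) + (s₂²/n₂)²/(n₂-1)] ≈ 41.04
t = (x̄₁ - x̄₂) / SE = (55.79 - 52.13) / 3.9863 = 3.66 / 3.9863 = 0.918
p-value = 0.3639

Since p-value > α = 0.05, we fail to reject H₀.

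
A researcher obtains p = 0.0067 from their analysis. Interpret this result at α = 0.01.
Since p = 0.0067 < α = 0.01, reject H₀.
There is sufficient evidence to reject the null hypothesis; the result is statistically significant at the 0.01 level.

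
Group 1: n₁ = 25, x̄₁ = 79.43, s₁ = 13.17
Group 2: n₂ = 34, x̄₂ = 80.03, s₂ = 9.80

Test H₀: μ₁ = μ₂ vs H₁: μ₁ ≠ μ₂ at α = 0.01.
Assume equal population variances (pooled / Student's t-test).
Student's two-sample t-test (equal variances):
H₀: μ₁ = μ₂
H₁: μ₁ ≠ μ₂
df = n₁ + n₂ - 2 = 57
Pooled variance s_p² = [(n₁-1)s₁² + (n₂-1)s₂²] / (n₁ + n₂ - 2) = [(24)(13.17²) + (33)(9.80²)] / 57 = 128.6332
SE = √(s_p²(1/n₁ + 1/n₂)) = √(128.6332 × (1/25 + 1/34)) = 2.9881
t = (x̄₁ - x̄₂) / SE = (79.43 - 80.03) / 2.9881 = -0.60 / 2.9881 = -0.201
p-value = 0.8416

Since p-value > α = 0.01, we fail to reject H₀.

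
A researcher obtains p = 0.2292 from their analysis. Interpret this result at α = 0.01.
Since p = 0.2292 > α = 0.01, fail to reject H₀.
There is insufficient evidence to reject the null hypothesis; the result is not statistically significant at the 0.01 level.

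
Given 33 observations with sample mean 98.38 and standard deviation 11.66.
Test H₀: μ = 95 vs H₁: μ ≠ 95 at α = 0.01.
One-sample t-test:
H₀: μ = 95
H₁: μ ≠ 95
df = n - 1 = 32
t = (x̄ - μ₀) / (s/√n) = (98.38 - 95) / (11.66/√33) = 1.665
p-value = 0.1056

Since p-value > α = 0.01, we fail to reject H₀.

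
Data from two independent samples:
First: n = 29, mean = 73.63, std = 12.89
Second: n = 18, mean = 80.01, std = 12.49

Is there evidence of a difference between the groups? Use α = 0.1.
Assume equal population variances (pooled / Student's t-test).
Student's two-sample t-test (equal variances):
H₀: μ₁ = μ₂
H₁: μ₁ ≠ μ₂
df = n₁ + n₂ - 2 = 45
Pooled variance s_p² = [(n₁-1)s₁² + (n₂-1)s₂²] / (n₁ + n₂ - 2) = [(28)(12.89²) + (17)(12.49²)] / 45 = 162.3169
SE = √(s_p²(1/n₁ + 1/n₂)) = √(162.3169 × (1/29 + 1/18)) = 3.8229
t = (x̄₁ - x̄₂) / SE = (73.63 - 80.01) / 3.8229 = -6.38 / 3.8229 = -1.669
p-value = 0.1021

Since p-value > α = 0.1, we fail to reject H₀.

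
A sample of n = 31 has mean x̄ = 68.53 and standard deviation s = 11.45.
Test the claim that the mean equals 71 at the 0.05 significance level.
One-sample t-test:
H₀: μ = 71
H₁: μ ≠ 71
df = n - 1 = 30
t = (x̄ - μ₀) / (s/√n) = (68.53 - 71) / (11.45/√31) = -1.201
p-value = 0.2391

Since p-value > α = 0.05, we fail to reject H₀.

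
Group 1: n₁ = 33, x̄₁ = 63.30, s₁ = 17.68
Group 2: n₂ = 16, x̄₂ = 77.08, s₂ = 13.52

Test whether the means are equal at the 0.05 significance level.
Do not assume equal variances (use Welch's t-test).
Welch's two-sample t-test:
H₀: μ₁ = μ₂
H₁: μ₁ ≠ μ₂
s₁²/n₁ = 17.68²/33 = 9.4722,  s₂²/n₂ = 13.52²/16 = 11.4244
SE = √(s₁²/n₁ + s₂²/n₂) = √(9.4722 + 11.4244) = 4.5713
df (Welch-Satterthwaite) = (s₁²/n₁ + s₂²/n₂)² / [(s₁²/n₁)²/(n₁-1) + (s₂²/n₂)²/(n₂-1)] ≈ 37.95
t = (x̄₁ - x̄₂) / SE = (63.30 - 77.08) / 4.5713 = -13.78 / 4.5713 = -3.014
p-value = 0.0046

Since p-value < α = 0.05, we reject H₀.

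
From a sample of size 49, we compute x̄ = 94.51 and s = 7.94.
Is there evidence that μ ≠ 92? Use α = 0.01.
One-sample t-test:
H₀: μ = 92
H₁: μ ≠ 92
df = n - 1 = 48
t = (x̄ - μ₀) / (s/√n) = (94.51 - 92) / (7.94/√49) = 2.213
p-value = 0.0317

Since p-value > α = 0.01, we fail to reject H₀.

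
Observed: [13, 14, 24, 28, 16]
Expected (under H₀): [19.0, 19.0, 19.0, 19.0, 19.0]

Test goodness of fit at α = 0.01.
Chi-square goodness of fit test:
H₀: observed counts match expected distribution
H₁: observed counts differ from expected distribution
df = k - 1 = 4
χ² = Σ(O - E)²/E
   = (13 - 19.0)²/19.0 + (14 - 19.0)²/19.0 + (24 - 19.0)²/19.0 + (28 - 19.0)²/19.0 + (16 - 19.0)²/19.0
   = 1.895 + 1.316 + 1.316 + 4.263 + 0.474
   = 9.26
p-value = 0.0548

Since p-value > α = 0.01, we fail to reject H₀.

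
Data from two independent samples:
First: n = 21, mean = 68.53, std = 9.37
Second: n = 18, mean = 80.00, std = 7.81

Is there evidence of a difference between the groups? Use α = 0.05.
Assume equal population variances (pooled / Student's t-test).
Student's two-sample t-test (equal variances):
H₀: μ₁ = μ₂
H₁: μ₁ ≠ μ₂
df = n₁ + n₂ - 2 = 37
Pooled variance s_p² = [(n₁-1)s₁² + (n₂-1)s₂²] / (n₁ + n₂ - 2) = [(20)(9.37²) + (17)(7.81²)] / 37 = 75.4830
SE = √(s_p²(1/n₁ + 1/n₂)) = √(75.4830 × (1/21 + 1/18)) = 2.7907
t = (x̄₁ - x̄₂) / SE = (68.53 - 80.00) / 2.7907 = -11.47 / 2.7907 = -4.110
p-value = 0.0002

Since p-value < α = 0.05, we reject H₀.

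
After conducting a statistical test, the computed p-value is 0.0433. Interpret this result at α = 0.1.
Since p = 0.0433 < α = 0.1, reject H₀.
There is sufficient evidence to reject the null hypothesis; the result is statistically significant at the 0.1 level.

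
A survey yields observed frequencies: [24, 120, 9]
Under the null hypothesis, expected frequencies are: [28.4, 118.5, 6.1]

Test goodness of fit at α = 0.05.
Chi-square goodness of fit test:
H₀: observed counts match expected distribution
H₁: observed counts differ from expected distribution
df = k - 1 = 2
χ² = Σ(O - E)²/E
   = (24 - 28.4)²/28.4 + (120 - 118.5)²/118.5 + (9 - 6.1)²/6.1
   = 0.682 + 0.019 + 1.379
   = 2.08
p-value = 0.3536

Since p-value > α = 0.05, we fail to reject H₀.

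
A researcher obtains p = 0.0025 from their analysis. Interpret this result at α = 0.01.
Since p = 0.0025 < α = 0.01, reject H₀.
There is sufficient evidence to reject the null hypothesis; the result is statistically significant at the 0.01 level.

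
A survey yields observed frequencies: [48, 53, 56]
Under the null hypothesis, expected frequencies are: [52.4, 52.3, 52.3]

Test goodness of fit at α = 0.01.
Chi-square goodness of fit test:
H₀: observed counts match expected distribution
H₁: observed counts differ from expected distribution
df = k - 1 = 2
χ² = Σ(O - E)²/E
   = (48 - 52.4)²/52.4 + (53 - 52.3)²/52.3 + (56 - 52.3)²/52.3
   = 0.369 + 0.009 + 0.262
   = 0.64
p-value = 0.7259

Since p-value > α = 0.01, we fail to reject H₀.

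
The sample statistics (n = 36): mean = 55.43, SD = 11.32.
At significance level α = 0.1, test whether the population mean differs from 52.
One-sample t-test:
H₀: μ = 52
H₁: μ ≠ 52
df = n - 1 = 35
t = (x̄ - μ₀) / (s/√n) = (55.43 - 52) / (11.32/√36) = 1.818
p-value = 0.0776

Since p-value < α = 0.1, we reject H₀.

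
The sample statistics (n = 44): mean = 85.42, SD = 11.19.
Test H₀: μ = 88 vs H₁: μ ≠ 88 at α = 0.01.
One-sample t-test:
H₀: μ = 88
H₁: μ ≠ 88
df = n - 1 = 43
t = (x̄ - μ₀) / (s/√n) = (85.42 - 88) / (11.19/√44) = -1.529
p-value = 0.1335

Since p-value > α = 0.01, we fail to reject H₀.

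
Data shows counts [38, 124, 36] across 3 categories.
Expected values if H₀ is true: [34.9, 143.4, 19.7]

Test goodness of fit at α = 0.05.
Chi-square goodness of fit test:
H₀: observed counts match expected distribution
H₁: observed counts differ from expected distribution
df = k - 1 = 2
χ² = Σ(O - E)²/E
   = (38 - 34.9)²/34.9 + (124 - 143.4)²/143.4 + (36 - 19.7)²/19.7
   = 0.275 + 2.625 + 13.487
   = 16.39
p-value = 0.0003

Since p-value < α = 0.05, we reject H₀.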